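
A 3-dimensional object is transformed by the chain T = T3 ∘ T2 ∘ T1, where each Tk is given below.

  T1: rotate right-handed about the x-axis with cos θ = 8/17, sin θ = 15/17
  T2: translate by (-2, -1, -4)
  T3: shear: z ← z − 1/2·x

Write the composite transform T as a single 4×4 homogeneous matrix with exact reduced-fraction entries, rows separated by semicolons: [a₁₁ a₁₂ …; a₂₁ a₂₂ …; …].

T1 = [1 0 0 0; 0 8/17 -15/17 0; 0 15/17 8/17 0; 0 0 0 1]
T2·T1 = [1 0 0 -2; 0 8/17 -15/17 -1; 0 15/17 8/17 -4; 0 0 0 1]
T3·…·T1 = [1 0 0 -2; 0 8/17 -15/17 -1; -1/2 15/17 8/17 -3; 0 0 0 1]

T = [1 0 0 -2; 0 8/17 -15/17 -1; -1/2 15/17 8/17 -3; 0 0 0 1]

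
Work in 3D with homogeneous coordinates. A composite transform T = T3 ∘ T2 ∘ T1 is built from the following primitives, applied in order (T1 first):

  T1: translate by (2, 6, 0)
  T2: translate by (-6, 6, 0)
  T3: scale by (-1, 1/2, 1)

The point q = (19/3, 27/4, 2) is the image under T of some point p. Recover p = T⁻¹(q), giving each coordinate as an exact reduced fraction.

T1 = [1 0 0 2; 0 1 0 6; 0 0 1 0; 0 0 0 1]
T2·T1 = [1 0 0 -4; 0 1 0 12; 0 0 1 0; 0 0 0 1]
T3·…·T1 = [-1 0 0 4; 0 1/2 0 6; 0 0 1 0; 0 0 0 1]
det M = -1/2; M⁻¹ = [-1 0 0 4; 0 2 0 -12; 0 0 1 0; 0 0 0 1]
M⁻¹ · (19/3, 27/4, 2)ᵀ = (-7/3, 3/2, 2)ᵀ

p = (-7/3, 3/2, 2)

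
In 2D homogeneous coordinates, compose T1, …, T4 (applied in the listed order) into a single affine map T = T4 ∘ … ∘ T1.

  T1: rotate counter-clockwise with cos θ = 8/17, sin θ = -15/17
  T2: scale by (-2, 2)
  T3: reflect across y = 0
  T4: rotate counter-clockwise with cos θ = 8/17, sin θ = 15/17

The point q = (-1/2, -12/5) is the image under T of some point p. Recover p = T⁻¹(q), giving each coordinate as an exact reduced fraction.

T1 = [8/17 15/17 0; -15/17 8/17 0; 0 0 1]
T2·T1 = [-16/17 -30/17 0; -30/17 16/17 0; 0 0 1]
T3·…·T1 = [-16/17 -30/17 0; 30/17 -16/17 0; 0 0 1]
T4·…·T1 = [-2 0 0; 0 -2 0; 0 0 1]
det M = 4; M⁻¹ = [-1/2 0 0; 0 -1/2 0; 0 0 1]
M⁻¹ · (-1/2, -12/5)ᵀ = (1/4, 6/5)ᵀ

p = (1/4, 6/5)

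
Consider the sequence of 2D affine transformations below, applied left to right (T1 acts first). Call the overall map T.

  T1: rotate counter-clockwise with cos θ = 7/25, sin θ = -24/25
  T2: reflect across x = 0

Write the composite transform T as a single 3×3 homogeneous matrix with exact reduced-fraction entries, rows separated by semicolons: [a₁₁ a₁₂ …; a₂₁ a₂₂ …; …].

T = [-7/25 -24/25 0; -24/25 7/25 0; 0 0 1]

T1 = [7/25 24/25 0; -24/25 7/25 0; 0 0 1]
T2·T1 = [-7/25 -24/25 0; -24/25 7/25 0; 0 0 1]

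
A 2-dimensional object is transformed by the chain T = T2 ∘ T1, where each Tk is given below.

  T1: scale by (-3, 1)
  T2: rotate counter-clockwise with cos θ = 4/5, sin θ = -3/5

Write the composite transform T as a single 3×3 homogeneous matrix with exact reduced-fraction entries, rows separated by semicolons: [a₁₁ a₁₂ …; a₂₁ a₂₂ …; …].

T1 = [-3 0 0; 0 1 0; 0 0 1]
T2·T1 = [-12/5 3/5 0; 9/5 4/5 0; 0 0 1]

T = [-12/5 3/5 0; 9/5 4/5 0; 0 0 1]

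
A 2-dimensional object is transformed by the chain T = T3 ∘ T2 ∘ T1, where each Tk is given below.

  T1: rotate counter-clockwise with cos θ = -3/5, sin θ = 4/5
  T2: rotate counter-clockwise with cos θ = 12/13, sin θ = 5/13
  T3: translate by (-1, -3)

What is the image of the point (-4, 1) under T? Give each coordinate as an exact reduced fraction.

T(p) = (126/65, -383/65)

T1 rotate counter-clockwise with cos θ = -3/5, sin θ = 4/5: (-4, 1) → (8/5, -19/5)
T2 rotate counter-clockwise with cos θ = 12/13, sin θ = 5/13: (8/5, -19/5) → (191/65, -188/65)
T3 translate by (-1, -3): (191/65, -188/65) → (126/65, -383/65)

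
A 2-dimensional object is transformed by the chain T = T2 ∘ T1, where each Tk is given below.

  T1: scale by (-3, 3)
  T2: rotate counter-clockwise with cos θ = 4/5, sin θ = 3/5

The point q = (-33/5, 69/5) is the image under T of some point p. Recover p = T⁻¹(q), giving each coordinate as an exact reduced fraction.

p = (-1, 5)

T1 = [-3 0 0; 0 3 0; 0 0 1]
T2·T1 = [-12/5 -9/5 0; -9/5 12/5 0; 0 0 1]
det M = -9; M⁻¹ = [-4/15 -1/5 0; -1/5 4/15 0; 0 0 1]
M⁻¹ · (-33/5, 69/5)ᵀ = (-1, 5)ᵀ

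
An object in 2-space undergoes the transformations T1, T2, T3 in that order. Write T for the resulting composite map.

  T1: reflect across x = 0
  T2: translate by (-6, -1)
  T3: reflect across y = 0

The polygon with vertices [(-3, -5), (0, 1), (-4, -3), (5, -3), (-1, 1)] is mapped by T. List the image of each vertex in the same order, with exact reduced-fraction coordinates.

T1 reflect across x = 0: (-3, -5) → (3, -5); (0, 1) → (0, 1); (-4, -3) → (4, -3); (5, -3) → (-5, -3); (-1, 1) → (1, 1)
T2 translate by (-6, -1): (3, -5) → (-3, -6); (0, 1) → (-6, 0); (4, -3) → (-2, -4); (-5, -3) → (-11, -4); (1, 1) → (-5, 0)
T3 reflect across y = 0: (-3, -6) → (-3, 6); (-6, 0) → (-6, 0); (-2, -4) → (-2, 4); (-11, -4) → (-11, 4); (-5, 0) → (-5, 0)

image vertices: (-3, 6), (-6, 0), (-2, 4), (-11, 4), (-5, 0)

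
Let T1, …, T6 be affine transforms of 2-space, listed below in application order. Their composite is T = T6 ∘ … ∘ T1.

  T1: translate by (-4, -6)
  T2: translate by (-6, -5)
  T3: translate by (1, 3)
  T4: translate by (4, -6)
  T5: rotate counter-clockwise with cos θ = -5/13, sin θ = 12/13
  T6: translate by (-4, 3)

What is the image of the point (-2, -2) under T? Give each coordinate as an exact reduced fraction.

T1 translate by (-4, -6): (-2, -2) → (-6, -8)
T2 translate by (-6, -5): (-6, -8) → (-12, -13)
T3 translate by (1, 3): (-12, -13) → (-11, -10)
T4 translate by (4, -6): (-11, -10) → (-7, -16)
T5 rotate counter-clockwise with cos θ = -5/13, sin θ = 12/13: (-7, -16) → (227/13, -4/13)
T6 translate by (-4, 3): (227/13, -4/13) → (175/13, 35/13)

T(p) = (175/13, 35/13)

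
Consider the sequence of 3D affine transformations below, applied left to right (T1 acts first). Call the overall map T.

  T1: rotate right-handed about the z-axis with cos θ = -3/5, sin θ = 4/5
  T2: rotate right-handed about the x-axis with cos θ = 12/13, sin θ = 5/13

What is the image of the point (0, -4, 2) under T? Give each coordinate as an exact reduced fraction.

T1 rotate right-handed about the z-axis with cos θ = -3/5, sin θ = 4/5: (0, -4, 2) → (16/5, 12/5, 2)
T2 rotate right-handed about the x-axis with cos θ = 12/13, sin θ = 5/13: (16/5, 12/5, 2) → (16/5, 94/65, 36/13)

T(p) = (16/5, 94/65, 36/13)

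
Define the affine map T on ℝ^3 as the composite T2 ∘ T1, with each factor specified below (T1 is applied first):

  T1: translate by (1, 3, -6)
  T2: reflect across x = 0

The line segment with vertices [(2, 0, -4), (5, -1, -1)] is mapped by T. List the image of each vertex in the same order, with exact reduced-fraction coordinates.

T1 translate by (1, 3, -6): (2, 0, -4) → (3, 3, -10); (5, -1, -1) → (6, 2, -7)
T2 reflect across x = 0: (3, 3, -10) → (-3, 3, -10); (6, 2, -7) → (-6, 2, -7)

image vertices: (-3, 3, -10), (-6, 2, -7)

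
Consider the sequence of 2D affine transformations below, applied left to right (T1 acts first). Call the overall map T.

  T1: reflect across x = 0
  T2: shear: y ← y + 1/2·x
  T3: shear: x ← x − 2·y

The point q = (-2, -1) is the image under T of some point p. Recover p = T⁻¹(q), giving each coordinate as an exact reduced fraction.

T1 = [-1 0 0; 0 1 0; 0 0 1]
T2·T1 = [-1 0 0; -1/2 1 0; 0 0 1]
T3·…·T1 = [0 -2 0; -1/2 1 0; 0 0 1]
det M = -1; M⁻¹ = [-1 -2 0; -1/2 0 0; 0 0 1]
M⁻¹ · (-2, -1)ᵀ = (4, 1)ᵀ

p = (4, 1)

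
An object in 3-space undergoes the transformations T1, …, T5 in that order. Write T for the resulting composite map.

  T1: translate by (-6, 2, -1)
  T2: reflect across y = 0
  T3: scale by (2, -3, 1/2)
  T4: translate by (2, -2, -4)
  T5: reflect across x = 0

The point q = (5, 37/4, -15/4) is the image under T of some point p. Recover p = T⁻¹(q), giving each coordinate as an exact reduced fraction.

T1 = [1 0 0 -6; 0 1 0 2; 0 0 1 -1; 0 0 0 1]
T2·T1 = [1 0 0 -6; 0 -1 0 -2; 0 0 1 -1; 0 0 0 1]
T3·…·T1 = [2 0 0 -12; 0 3 0 6; 0 0 1/2 -1/2; 0 0 0 1]
T4·…·T1 = [2 0 0 -10; 0 3 0 4; 0 0 1/2 -9/2; 0 0 0 1]
T5·…·T1 = [-2 0 0 10; 0 3 0 4; 0 0 1/2 -9/2; 0 0 0 1]
det M = -3; M⁻¹ = [-1/2 0 0 5; 0 1/3 0 -4/3; 0 0 2 9; 0 0 0 1]
M⁻¹ · (5, 37/4, -15/4)ᵀ = (5/2, 7/4, 3/2)ᵀ

p = (5/2, 7/4, 3/2)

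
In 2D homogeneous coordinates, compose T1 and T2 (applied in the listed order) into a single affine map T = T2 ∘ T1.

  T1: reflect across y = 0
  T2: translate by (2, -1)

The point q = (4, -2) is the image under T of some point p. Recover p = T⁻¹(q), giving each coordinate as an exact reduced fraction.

T1 = [1 0 0; 0 -1 0; 0 0 1]
T2·T1 = [1 0 2; 0 -1 -1; 0 0 1]
det M = -1; M⁻¹ = [1 0 -2; 0 -1 -1; 0 0 1]
M⁻¹ · (4, -2)ᵀ = (2, 1)ᵀ

p = (2, 1)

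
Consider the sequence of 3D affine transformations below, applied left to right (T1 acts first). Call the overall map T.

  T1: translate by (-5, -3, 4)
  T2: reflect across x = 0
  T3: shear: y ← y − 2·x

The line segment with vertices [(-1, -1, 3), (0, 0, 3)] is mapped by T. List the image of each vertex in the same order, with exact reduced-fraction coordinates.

image vertices: (6, -16, 7), (5, -13, 7)

T1 translate by (-5, -3, 4): (-1, -1, 3) → (-6, -4, 7); (0, 0, 3) → (-5, -3, 7)
T2 reflect across x = 0: (-6, -4, 7) → (6, -4, 7); (-5, -3, 7) → (5, -3, 7)
T3 shear: y ← y − 2·x: (6, -4, 7) → (6, -16, 7); (5, -3, 7) → (5, -13, 7)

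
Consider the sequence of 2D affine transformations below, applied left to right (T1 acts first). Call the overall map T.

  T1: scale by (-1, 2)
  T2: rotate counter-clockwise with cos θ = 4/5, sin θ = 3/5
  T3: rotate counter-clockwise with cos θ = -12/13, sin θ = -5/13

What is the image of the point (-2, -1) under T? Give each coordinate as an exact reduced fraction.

T1 scale by (-1, 2): (-2, -1) → (2, -2)
T2 rotate counter-clockwise with cos θ = 4/5, sin θ = 3/5: (2, -2) → (14/5, -2/5)
T3 rotate counter-clockwise with cos θ = -12/13, sin θ = -5/13: (14/5, -2/5) → (-178/65, -46/65)

T(p) = (-178/65, -46/65)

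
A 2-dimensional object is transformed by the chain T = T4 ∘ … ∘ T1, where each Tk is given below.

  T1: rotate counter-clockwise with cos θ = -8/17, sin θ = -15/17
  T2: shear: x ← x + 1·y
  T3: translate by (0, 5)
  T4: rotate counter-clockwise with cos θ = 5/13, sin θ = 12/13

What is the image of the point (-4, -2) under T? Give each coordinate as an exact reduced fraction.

T1 rotate counter-clockwise with cos θ = -8/17, sin θ = -15/17: (-4, -2) → (2/17, 76/17)
T2 shear: x ← x + 1·y: (2/17, 76/17) → (78/17, 76/17)
T3 translate by (0, 5): (78/17, 76/17) → (78/17, 161/17)
T4 rotate counter-clockwise with cos θ = 5/13, sin θ = 12/13: (78/17, 161/17) → (-1542/221, 1741/221)

T(p) = (-1542/221, 1741/221)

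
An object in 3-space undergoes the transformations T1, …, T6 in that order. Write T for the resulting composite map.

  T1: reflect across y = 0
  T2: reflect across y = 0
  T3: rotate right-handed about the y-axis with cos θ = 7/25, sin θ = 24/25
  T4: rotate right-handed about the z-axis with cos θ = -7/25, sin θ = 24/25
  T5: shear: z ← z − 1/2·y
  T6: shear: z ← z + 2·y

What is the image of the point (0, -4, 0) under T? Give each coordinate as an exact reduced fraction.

T1 reflect across y = 0: (0, -4, 0) → (0, 4, 0)
T2 reflect across y = 0: (0, 4, 0) → (0, -4, 0)
T3 rotate right-handed about the y-axis with cos θ = 7/25, sin θ = 24/25: (0, -4, 0) → (0, -4, 0)
T4 rotate right-handed about the z-axis with cos θ = -7/25, sin θ = 24/25: (0, -4, 0) → (96/25, 28/25, 0)
T5 shear: z ← z − 1/2·y: (96/25, 28/25, 0) → (96/25, 28/25, -14/25)
T6 shear: z ← z + 2·y: (96/25, 28/25, -14/25) → (96/25, 28/25, 42/25)

T(p) = (96/25, 28/25, 42/25)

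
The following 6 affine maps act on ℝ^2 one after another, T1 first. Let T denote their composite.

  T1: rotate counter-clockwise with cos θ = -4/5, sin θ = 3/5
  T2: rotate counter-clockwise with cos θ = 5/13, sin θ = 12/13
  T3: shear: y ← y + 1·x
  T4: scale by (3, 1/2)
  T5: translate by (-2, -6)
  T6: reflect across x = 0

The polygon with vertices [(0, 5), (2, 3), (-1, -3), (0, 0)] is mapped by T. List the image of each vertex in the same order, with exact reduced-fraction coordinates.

image vertices: (-73/13, -179/26), (13/5, -79/10), (259/65, -311/65), (2, -6)

T1 rotate counter-clockwise with cos θ = -4/5, sin θ = 3/5: (0, 5) → (-3, -4); (2, 3) → (-17/5, -6/5); (-1, -3) → (13/5, 9/5); (0, 0) → (0, 0)
T2 rotate counter-clockwise with cos θ = 5/13, sin θ = 12/13: (-3, -4) → (33/13, -56/13); (-17/5, -6/5) → (-1/5, -18/5); (13/5, 9/5) → (-43/65, 201/65); (0, 0) → (0, 0)
T3 shear: y ← y + 1·x: (33/13, -56/13) → (33/13, -23/13); (-1/5, -18/5) → (-1/5, -19/5); (-43/65, 201/65) → (-43/65, 158/65); (0, 0) → (0, 0)
T4 scale by (3, 1/2): (33/13, -23/13) → (99/13, -23/26); (-1/5, -19/5) → (-3/5, -19/10); (-43/65, 158/65) → (-129/65, 79/65); (0, 0) → (0, 0)
T5 translate by (-2, -6): (99/13, -23/26) → (73/13, -179/26); (-3/5, -19/10) → (-13/5, -79/10); (-129/65, 79/65) → (-259/65, -311/65); (0, 0) → (-2, -6)
T6 reflect across x = 0: (73/13, -179/26) → (-73/13, -179/26); (-13/5, -79/10) → (13/5, -79/10); (-259/65, -311/65) → (259/65, -311/65); (-2, -6) → (2, -6)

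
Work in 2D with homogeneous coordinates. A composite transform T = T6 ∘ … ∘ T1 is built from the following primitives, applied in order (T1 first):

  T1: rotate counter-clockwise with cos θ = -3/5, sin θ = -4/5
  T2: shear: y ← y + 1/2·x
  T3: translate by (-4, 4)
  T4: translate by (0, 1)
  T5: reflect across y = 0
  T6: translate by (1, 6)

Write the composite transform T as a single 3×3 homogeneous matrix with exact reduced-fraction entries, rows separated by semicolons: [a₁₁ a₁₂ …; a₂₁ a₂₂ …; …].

T = [-3/5 4/5 -3; 11/10 1/5 1; 0 0 1]

T1 = [-3/5 4/5 0; -4/5 -3/5 0; 0 0 1]
T2·T1 = [-3/5 4/5 0; -11/10 -1/5 0; 0 0 1]
T3·…·T1 = [-3/5 4/5 -4; -11/10 -1/5 4; 0 0 1]
T4·…·T1 = [-3/5 4/5 -4; -11/10 -1/5 5; 0 0 1]
T5·…·T1 = [-3/5 4/5 -4; 11/10 1/5 -5; 0 0 1]
T6·…·T1 = [-3/5 4/5 -3; 11/10 1/5 1; 0 0 1]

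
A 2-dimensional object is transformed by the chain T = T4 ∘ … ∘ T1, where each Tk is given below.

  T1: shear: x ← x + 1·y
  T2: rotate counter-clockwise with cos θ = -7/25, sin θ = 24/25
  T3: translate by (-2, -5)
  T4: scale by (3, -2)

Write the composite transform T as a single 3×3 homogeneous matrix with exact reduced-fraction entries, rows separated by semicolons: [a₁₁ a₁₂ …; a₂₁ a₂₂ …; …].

T1 = [1 1 0; 0 1 0; 0 0 1]
T2·T1 = [-7/25 -31/25 0; 24/25 17/25 0; 0 0 1]
T3·…·T1 = [-7/25 -31/25 -2; 24/25 17/25 -5; 0 0 1]
T4·…·T1 = [-21/25 -93/25 -6; -48/25 -34/25 10; 0 0 1]

T = [-21/25 -93/25 -6; -48/25 -34/25 10; 0 0 1]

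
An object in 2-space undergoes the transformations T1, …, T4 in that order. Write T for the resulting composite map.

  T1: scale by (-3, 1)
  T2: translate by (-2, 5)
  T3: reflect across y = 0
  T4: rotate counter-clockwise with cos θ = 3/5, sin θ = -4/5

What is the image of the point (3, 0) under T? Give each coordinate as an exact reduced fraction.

T1 scale by (-3, 1): (3, 0) → (-9, 0)
T2 translate by (-2, 5): (-9, 0) → (-11, 5)
T3 reflect across y = 0: (-11, 5) → (-11, -5)
T4 rotate counter-clockwise with cos θ = 3/5, sin θ = -4/5: (-11, -5) → (-53/5, 29/5)

T(p) = (-53/5, 29/5)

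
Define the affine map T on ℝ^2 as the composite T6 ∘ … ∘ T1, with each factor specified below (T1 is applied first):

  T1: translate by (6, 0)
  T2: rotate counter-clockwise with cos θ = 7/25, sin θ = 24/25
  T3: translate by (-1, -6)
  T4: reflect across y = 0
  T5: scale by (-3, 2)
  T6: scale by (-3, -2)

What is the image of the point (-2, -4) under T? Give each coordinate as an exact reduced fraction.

T(p) = (891/25, -328/25)

T1 translate by (6, 0): (-2, -4) → (4, -4)
T2 rotate counter-clockwise with cos θ = 7/25, sin θ = 24/25: (4, -4) → (124/25, 68/25)
T3 translate by (-1, -6): (124/25, 68/25) → (99/25, -82/25)
T4 reflect across y = 0: (99/25, -82/25) → (99/25, 82/25)
T5 scale by (-3, 2): (99/25, 82/25) → (-297/25, 164/25)
T6 scale by (-3, -2): (-297/25, 164/25) → (891/25, -328/25)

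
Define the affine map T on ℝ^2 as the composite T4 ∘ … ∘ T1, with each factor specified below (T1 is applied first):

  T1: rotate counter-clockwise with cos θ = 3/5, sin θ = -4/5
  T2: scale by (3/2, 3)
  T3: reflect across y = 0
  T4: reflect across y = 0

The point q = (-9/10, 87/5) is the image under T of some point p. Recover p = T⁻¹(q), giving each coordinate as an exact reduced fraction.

T1 = [3/5 4/5 0; -4/5 3/5 0; 0 0 1]
T2·T1 = [9/10 6/5 0; -12/5 9/5 0; 0 0 1]
T3·…·T1 = [9/10 6/5 0; 12/5 -9/5 0; 0 0 1]
T4·…·T1 = [9/10 6/5 0; -12/5 9/5 0; 0 0 1]
det M = 9/2; M⁻¹ = [2/5 -4/15 0; 8/15 1/5 0; 0 0 1]
M⁻¹ · (-9/10, 87/5)ᵀ = (-5, 3)ᵀ

p = (-5, 3)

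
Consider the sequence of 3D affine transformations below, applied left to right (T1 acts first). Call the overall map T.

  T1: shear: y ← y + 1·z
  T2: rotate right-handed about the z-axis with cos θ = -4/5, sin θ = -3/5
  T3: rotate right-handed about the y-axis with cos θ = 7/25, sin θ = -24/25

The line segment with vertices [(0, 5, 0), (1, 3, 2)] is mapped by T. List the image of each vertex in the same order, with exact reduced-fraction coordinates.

image vertices: (21/25, -4, 72/25), (-163/125, -23/5, 334/125)

T1 shear: y ← y + 1·z: (0, 5, 0) → (0, 5, 0); (1, 3, 2) → (1, 5, 2)
T2 rotate right-handed about the z-axis with cos θ = -4/5, sin θ = -3/5: (0, 5, 0) → (3, -4, 0); (1, 5, 2) → (11/5, -23/5, 2)
T3 rotate right-handed about the y-axis with cos θ = 7/25, sin θ = -24/25: (3, -4, 0) → (21/25, -4, 72/25); (11/5, -23/5, 2) → (-163/125, -23/5, 334/125)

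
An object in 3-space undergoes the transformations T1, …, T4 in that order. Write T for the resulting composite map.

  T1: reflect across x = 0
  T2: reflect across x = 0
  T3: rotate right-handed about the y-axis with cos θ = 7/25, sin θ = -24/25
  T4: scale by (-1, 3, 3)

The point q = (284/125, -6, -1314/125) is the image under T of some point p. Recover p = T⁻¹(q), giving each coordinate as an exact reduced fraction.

T1 = [-1 0 0 0; 0 1 0 0; 0 0 1 0; 0 0 0 1]
T2·T1 = [1 0 0 0; 0 1 0 0; 0 0 1 0; 0 0 0 1]
T3·…·T1 = [7/25 0 -24/25 0; 0 1 0 0; 24/25 0 7/25 0; 0 0 0 1]
T4·…·T1 = [-7/25 0 24/25 0; 0 3 0 0; 72/25 0 21/25 0; 0 0 0 1]
det M = -9; M⁻¹ = [-7/25 0 8/25 0; 0 1/3 0 0; 24/25 0 7/75 0; 0 0 0 1]
M⁻¹ · (284/125, -6, -1314/125)ᵀ = (-4, -2, 6/5)ᵀ

p = (-4, -2, 6/5)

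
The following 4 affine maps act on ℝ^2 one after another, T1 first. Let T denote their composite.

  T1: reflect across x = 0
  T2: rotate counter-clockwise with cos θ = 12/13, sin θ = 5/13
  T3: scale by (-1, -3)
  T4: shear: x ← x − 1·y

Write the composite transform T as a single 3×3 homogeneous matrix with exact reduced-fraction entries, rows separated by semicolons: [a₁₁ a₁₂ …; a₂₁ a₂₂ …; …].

T1 = [-1 0 0; 0 1 0; 0 0 1]
T2·T1 = [-12/13 -5/13 0; -5/13 12/13 0; 0 0 1]
T3·…·T1 = [12/13 5/13 0; 15/13 -36/13 0; 0 0 1]
T4·…·T1 = [-3/13 41/13 0; 15/13 -36/13 0; 0 0 1]

T = [-3/13 41/13 0; 15/13 -36/13 0; 0 0 1]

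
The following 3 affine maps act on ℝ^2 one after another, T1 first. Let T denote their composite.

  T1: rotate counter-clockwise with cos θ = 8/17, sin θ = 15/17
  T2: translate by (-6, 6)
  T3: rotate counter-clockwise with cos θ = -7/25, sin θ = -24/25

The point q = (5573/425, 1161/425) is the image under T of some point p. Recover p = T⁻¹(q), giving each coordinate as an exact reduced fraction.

p = (5, 3)

T1 = [8/17 -15/17 0; 15/17 8/17 0; 0 0 1]
T2·T1 = [8/17 -15/17 -6; 15/17 8/17 6; 0 0 1]
T3·…·T1 = [304/425 297/425 186/25; -297/425 304/425 102/25; 0 0 1]
det M = 1; M⁻¹ = [304/425 -297/425 -42/17; 297/425 304/425 -138/17; 0 0 1]
M⁻¹ · (5573/425, 1161/425)ᵀ = (5, 3)ᵀ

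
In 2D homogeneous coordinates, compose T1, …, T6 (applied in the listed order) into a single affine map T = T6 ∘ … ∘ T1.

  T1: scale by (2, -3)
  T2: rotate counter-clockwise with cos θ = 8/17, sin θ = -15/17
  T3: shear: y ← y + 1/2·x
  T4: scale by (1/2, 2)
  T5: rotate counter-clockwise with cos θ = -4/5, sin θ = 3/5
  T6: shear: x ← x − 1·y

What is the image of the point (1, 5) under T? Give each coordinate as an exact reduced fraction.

T1 scale by (2, -3): (1, 5) → (2, -15)
T2 rotate counter-clockwise with cos θ = 8/17, sin θ = -15/17: (2, -15) → (-209/17, -150/17)
T3 shear: y ← y + 1/2·x: (-209/17, -150/17) → (-209/17, -509/34)
T4 scale by (1/2, 2): (-209/17, -509/34) → (-209/34, -509/17)
T5 rotate counter-clockwise with cos θ = -4/5, sin θ = 3/5: (-209/34, -509/17) → (389/17, 689/34)
T6 shear: x ← x − 1·y: (389/17, 689/34) → (89/34, 689/34)

T(p) = (89/34, 689/34)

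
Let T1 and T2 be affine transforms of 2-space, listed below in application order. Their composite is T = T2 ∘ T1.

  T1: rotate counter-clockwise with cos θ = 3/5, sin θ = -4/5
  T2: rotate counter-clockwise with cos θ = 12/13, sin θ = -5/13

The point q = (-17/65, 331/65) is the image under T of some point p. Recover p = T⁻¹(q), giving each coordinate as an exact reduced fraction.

p = (-5, 1)

T1 = [3/5 4/5 0; -4/5 3/5 0; 0 0 1]
T2·T1 = [16/65 63/65 0; -63/65 16/65 0; 0 0 1]
det M = 1; M⁻¹ = [16/65 -63/65 0; 63/65 16/65 0; 0 0 1]
M⁻¹ · (-17/65, 331/65)ᵀ = (-5, 1)ᵀ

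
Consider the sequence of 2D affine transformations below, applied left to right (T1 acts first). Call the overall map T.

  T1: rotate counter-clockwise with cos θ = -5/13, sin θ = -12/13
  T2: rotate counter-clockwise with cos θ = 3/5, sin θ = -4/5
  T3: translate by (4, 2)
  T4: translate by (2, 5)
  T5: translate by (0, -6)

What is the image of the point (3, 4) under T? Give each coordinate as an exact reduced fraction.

T1 rotate counter-clockwise with cos θ = -5/13, sin θ = -12/13: (3, 4) → (33/13, -56/13)
T2 rotate counter-clockwise with cos θ = 3/5, sin θ = -4/5: (33/13, -56/13) → (-25/13, -60/13)
T3 translate by (4, 2): (-25/13, -60/13) → (27/13, -34/13)
T4 translate by (2, 5): (27/13, -34/13) → (53/13, 31/13)
T5 translate by (0, -6): (53/13, 31/13) → (53/13, -47/13)

T(p) = (53/13, -47/13)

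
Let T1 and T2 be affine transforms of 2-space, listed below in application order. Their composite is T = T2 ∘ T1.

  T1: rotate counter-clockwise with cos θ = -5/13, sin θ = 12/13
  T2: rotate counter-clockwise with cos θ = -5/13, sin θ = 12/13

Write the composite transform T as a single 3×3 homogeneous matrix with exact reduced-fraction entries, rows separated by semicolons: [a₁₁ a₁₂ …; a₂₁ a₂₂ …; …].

T1 = [-5/13 -12/13 0; 12/13 -5/13 0; 0 0 1]
T2·T1 = [-119/169 120/169 0; -120/169 -119/169 0; 0 0 1]

T = [-119/169 120/169 0; -120/169 -119/169 0; 0 0 1]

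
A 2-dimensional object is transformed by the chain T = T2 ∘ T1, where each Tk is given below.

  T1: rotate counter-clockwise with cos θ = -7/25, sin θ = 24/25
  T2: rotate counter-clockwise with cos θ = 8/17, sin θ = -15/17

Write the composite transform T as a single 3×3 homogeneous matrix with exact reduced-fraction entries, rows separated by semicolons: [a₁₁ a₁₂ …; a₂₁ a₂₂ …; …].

T = [304/425 -297/425 0; 297/425 304/425 0; 0 0 1]

T1 = [-7/25 -24/25 0; 24/25 -7/25 0; 0 0 1]
T2·T1 = [304/425 -297/425 0; 297/425 304/425 0; 0 0 1]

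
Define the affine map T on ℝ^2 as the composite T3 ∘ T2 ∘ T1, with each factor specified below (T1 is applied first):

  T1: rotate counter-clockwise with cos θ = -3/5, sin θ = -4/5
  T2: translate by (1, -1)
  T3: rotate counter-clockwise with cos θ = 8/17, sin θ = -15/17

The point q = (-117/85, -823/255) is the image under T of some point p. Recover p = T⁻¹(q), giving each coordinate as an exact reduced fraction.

p = (2/3, 2)

T1 = [-3/5 4/5 0; -4/5 -3/5 0; 0 0 1]
T2·T1 = [-3/5 4/5 1; -4/5 -3/5 -1; 0 0 1]
T3·…·T1 = [-84/85 -13/85 -7/17; 13/85 -84/85 -23/17; 0 0 1]
det M = 1; M⁻¹ = [-84/85 13/85 -1/5; -13/85 -84/85 -7/5; 0 0 1]
M⁻¹ · (-117/85, -823/255)ᵀ = (2/3, 2)ᵀ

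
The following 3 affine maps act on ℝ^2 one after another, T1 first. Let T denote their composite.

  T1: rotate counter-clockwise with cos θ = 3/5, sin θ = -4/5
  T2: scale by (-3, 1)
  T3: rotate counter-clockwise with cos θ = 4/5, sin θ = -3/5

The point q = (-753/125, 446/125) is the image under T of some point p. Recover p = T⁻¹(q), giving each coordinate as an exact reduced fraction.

T1 = [3/5 4/5 0; -4/5 3/5 0; 0 0 1]
T2·T1 = [-9/5 -12/5 0; -4/5 3/5 0; 0 0 1]
T3·…·T1 = [-48/25 -39/25 0; 11/25 48/25 0; 0 0 1]
det M = -3; M⁻¹ = [-16/25 -13/25 0; 11/75 16/25 0; 0 0 1]
M⁻¹ · (-753/125, 446/125)ᵀ = (2, 7/5)ᵀ

p = (2, 7/5)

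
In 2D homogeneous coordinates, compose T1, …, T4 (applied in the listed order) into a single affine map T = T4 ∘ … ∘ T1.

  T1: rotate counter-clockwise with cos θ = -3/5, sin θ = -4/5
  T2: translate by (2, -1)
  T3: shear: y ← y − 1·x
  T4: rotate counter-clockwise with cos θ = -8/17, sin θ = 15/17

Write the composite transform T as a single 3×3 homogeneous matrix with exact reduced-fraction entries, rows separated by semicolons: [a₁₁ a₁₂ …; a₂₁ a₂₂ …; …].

T1 = [-3/5 4/5 0; -4/5 -3/5 0; 0 0 1]
T2·T1 = [-3/5 4/5 2; -4/5 -3/5 -1; 0 0 1]
T3·…·T1 = [-3/5 4/5 2; -1/5 -7/5 -3; 0 0 1]
T4·…·T1 = [39/85 73/85 29/17; -37/85 116/85 54/17; 0 0 1]

T = [39/85 73/85 29/17; -37/85 116/85 54/17; 0 0 1]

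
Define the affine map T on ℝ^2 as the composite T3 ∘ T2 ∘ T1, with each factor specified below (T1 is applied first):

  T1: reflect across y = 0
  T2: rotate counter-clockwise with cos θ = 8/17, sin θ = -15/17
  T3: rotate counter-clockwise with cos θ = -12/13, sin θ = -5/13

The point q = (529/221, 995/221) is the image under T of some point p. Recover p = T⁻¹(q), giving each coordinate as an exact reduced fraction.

p = (1, 5)

T1 = [1 0 0; 0 -1 0; 0 0 1]
T2·T1 = [8/17 -15/17 0; -15/17 -8/17 0; 0 0 1]
T3·…·T1 = [-171/221 140/221 0; 140/221 171/221 0; 0 0 1]
det M = -1; M⁻¹ = [-171/221 140/221 0; 140/221 171/221 0; 0 0 1]
M⁻¹ · (529/221, 995/221)ᵀ = (1, 5)ᵀ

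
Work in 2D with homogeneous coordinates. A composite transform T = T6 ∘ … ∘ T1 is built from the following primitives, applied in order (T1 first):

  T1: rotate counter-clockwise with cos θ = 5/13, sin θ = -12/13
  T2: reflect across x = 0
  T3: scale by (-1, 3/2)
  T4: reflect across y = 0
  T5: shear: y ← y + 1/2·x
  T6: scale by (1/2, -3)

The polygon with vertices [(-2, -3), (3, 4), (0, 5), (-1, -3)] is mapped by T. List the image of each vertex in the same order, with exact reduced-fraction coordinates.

image vertices: (-23/13, 219/26), (63/26, -333/26), (30/13, 45/26), (-41/26, 48/13)

T1 rotate counter-clockwise with cos θ = 5/13, sin θ = -12/13: (-2, -3) → (-46/13, 9/13); (3, 4) → (63/13, -16/13); (0, 5) → (60/13, 25/13); (-1, -3) → (-41/13, -3/13)
T2 reflect across x = 0: (-46/13, 9/13) → (46/13, 9/13); (63/13, -16/13) → (-63/13, -16/13); (60/13, 25/13) → (-60/13, 25/13); (-41/13, -3/13) → (41/13, -3/13)
T3 scale by (-1, 3/2): (46/13, 9/13) → (-46/13, 27/26); (-63/13, -16/13) → (63/13, -24/13); (-60/13, 25/13) → (60/13, 75/26); (41/13, -3/13) → (-41/13, -9/26)
T4 reflect across y = 0: (-46/13, 27/26) → (-46/13, -27/26); (63/13, -24/13) → (63/13, 24/13); (60/13, 75/26) → (60/13, -75/26); (-41/13, -9/26) → (-41/13, 9/26)
T5 shear: y ← y + 1/2·x: (-46/13, -27/26) → (-46/13, -73/26); (63/13, 24/13) → (63/13, 111/26); (60/13, -75/26) → (60/13, -15/26); (-41/13, 9/26) → (-41/13, -16/13)
T6 scale by (1/2, -3): (-46/13, -73/26) → (-23/13, 219/26); (63/13, 111/26) → (63/26, -333/26); (60/13, -15/26) → (30/13, 45/26); (-41/13, -16/13) → (-41/26, 48/13)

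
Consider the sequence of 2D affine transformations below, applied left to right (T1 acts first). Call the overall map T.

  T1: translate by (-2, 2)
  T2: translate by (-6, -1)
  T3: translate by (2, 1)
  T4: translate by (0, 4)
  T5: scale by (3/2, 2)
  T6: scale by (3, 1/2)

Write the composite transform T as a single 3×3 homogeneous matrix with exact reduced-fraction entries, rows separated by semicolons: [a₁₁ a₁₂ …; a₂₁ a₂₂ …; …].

T1 = [1 0 -2; 0 1 2; 0 0 1]
T2·T1 = [1 0 -8; 0 1 1; 0 0 1]
T3·…·T1 = [1 0 -6; 0 1 2; 0 0 1]
T4·…·T1 = [1 0 -6; 0 1 6; 0 0 1]
T5·…·T1 = [3/2 0 -9; 0 2 12; 0 0 1]
T6·…·T1 = [9/2 0 -27; 0 1 6; 0 0 1]

T = [9/2 0 -27; 0 1 6; 0 0 1]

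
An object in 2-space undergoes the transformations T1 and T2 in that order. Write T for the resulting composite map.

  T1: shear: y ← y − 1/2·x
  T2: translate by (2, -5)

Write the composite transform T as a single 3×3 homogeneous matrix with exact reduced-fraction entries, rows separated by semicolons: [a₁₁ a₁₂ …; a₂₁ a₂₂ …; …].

T = [1 0 2; -1/2 1 -5; 0 0 1]

T1 = [1 0 0; -1/2 1 0; 0 0 1]
T2·T1 = [1 0 2; -1/2 1 -5; 0 0 1]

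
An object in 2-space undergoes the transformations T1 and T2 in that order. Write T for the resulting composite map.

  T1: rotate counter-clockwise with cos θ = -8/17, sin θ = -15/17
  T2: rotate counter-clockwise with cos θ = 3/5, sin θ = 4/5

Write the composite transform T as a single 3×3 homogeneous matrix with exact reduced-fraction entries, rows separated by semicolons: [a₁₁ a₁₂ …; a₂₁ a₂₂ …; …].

T1 = [-8/17 15/17 0; -15/17 -8/17 0; 0 0 1]
T2·T1 = [36/85 77/85 0; -77/85 36/85 0; 0 0 1]

T = [36/85 77/85 0; -77/85 36/85 0; 0 0 1]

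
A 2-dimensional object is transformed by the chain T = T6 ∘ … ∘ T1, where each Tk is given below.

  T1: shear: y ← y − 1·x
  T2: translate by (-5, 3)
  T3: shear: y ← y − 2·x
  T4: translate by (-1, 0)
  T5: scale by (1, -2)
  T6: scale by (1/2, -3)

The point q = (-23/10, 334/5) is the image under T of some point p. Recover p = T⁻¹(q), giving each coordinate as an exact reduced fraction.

T1 = [1 0 0; -1 1 0; 0 0 1]
T2·T1 = [1 0 -5; -1 1 3; 0 0 1]
T3·…·T1 = [1 0 -5; -3 1 13; 0 0 1]
T4·…·T1 = [1 0 -6; -3 1 13; 0 0 1]
T5·…·T1 = [1 0 -6; 6 -2 -26; 0 0 1]
T6·…·T1 = [1/2 0 -3; -18 6 78; 0 0 1]
det M = 3; M⁻¹ = [2 0 6; 6 1/6 5; 0 0 1]
M⁻¹ · (-23/10, 334/5)ᵀ = (7/5, 7/3)ᵀ

p = (7/5, 7/3)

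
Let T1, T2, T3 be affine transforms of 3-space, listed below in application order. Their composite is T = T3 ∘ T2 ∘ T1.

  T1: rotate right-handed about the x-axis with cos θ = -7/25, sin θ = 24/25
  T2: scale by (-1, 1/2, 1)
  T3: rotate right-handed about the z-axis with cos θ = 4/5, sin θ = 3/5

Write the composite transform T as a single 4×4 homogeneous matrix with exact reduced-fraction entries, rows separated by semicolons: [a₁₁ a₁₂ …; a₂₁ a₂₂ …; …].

T1 = [1 0 0 0; 0 -7/25 -24/25 0; 0 24/25 -7/25 0; 0 0 0 1]
T2·T1 = [-1 0 0 0; 0 -7/50 -12/25 0; 0 24/25 -7/25 0; 0 0 0 1]
T3·…·T1 = [-4/5 21/250 36/125 0; -3/5 -14/125 -48/125 0; 0 24/25 -7/25 0; 0 0 0 1]

T = [-4/5 21/250 36/125 0; -3/5 -14/125 -48/125 0; 0 24/25 -7/25 0; 0 0 0 1]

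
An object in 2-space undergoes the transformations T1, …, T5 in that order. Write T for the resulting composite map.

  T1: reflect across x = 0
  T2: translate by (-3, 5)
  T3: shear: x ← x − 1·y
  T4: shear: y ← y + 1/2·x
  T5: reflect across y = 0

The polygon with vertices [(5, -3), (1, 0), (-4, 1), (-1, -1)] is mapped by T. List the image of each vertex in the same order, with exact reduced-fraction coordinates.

T1 reflect across x = 0: (5, -3) → (-5, -3); (1, 0) → (-1, 0); (-4, 1) → (4, 1); (-1, -1) → (1, -1)
T2 translate by (-3, 5): (-5, -3) → (-8, 2); (-1, 0) → (-4, 5); (4, 1) → (1, 6); (1, -1) → (-2, 4)
T3 shear: x ← x − 1·y: (-8, 2) → (-10, 2); (-4, 5) → (-9, 5); (1, 6) → (-5, 6); (-2, 4) → (-6, 4)
T4 shear: y ← y + 1/2·x: (-10, 2) → (-10, -3); (-9, 5) → (-9, 1/2); (-5, 6) → (-5, 7/2); (-6, 4) → (-6, 1)
T5 reflect across y = 0: (-10, -3) → (-10, 3); (-9, 1/2) → (-9, -1/2); (-5, 7/2) → (-5, -7/2); (-6, 1) → (-6, -1)

image vertices: (-10, 3), (-9, -1/2), (-5, -7/2), (-6, -1)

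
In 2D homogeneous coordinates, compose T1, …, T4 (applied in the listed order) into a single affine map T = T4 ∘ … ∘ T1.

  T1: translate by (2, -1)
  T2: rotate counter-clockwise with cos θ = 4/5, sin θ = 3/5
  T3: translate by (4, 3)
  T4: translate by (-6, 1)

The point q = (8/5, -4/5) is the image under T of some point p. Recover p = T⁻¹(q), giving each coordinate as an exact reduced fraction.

p = (-2, -5)

T1 = [1 0 2; 0 1 -1; 0 0 1]
T2·T1 = [4/5 -3/5 11/5; 3/5 4/5 2/5; 0 0 1]
T3·…·T1 = [4/5 -3/5 31/5; 3/5 4/5 17/5; 0 0 1]
T4·…·T1 = [4/5 -3/5 1/5; 3/5 4/5 22/5; 0 0 1]
det M = 1; M⁻¹ = [4/5 3/5 -14/5; -3/5 4/5 -17/5; 0 0 1]
M⁻¹ · (8/5, -4/5)ᵀ = (-2, -5)ᵀ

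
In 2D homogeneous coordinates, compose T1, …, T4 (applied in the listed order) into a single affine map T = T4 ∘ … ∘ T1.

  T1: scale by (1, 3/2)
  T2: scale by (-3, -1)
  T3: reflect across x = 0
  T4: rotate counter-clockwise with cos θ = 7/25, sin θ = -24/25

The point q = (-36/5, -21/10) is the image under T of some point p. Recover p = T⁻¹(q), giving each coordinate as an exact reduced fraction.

p = (0, 5)

T1 = [1 0 0; 0 3/2 0; 0 0 1]
T2·T1 = [-3 0 0; 0 -3/2 0; 0 0 1]
T3·…·T1 = [3 0 0; 0 -3/2 0; 0 0 1]
T4·…·T1 = [21/25 -36/25 0; -72/25 -21/50 0; 0 0 1]
det M = -9/2; M⁻¹ = [7/75 -8/25 0; -16/25 -14/75 0; 0 0 1]
M⁻¹ · (-36/5, -21/10)ᵀ = (0, 5)ᵀ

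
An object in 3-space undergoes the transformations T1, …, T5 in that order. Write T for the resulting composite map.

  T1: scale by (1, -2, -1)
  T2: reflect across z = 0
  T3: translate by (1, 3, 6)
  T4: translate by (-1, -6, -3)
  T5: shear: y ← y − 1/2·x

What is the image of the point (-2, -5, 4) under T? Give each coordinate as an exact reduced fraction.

T(p) = (-2, 8, 7)

T1 scale by (1, -2, -1): (-2, -5, 4) → (-2, 10, -4)
T2 reflect across z = 0: (-2, 10, -4) → (-2, 10, 4)
T3 translate by (1, 3, 6): (-2, 10, 4) → (-1, 13, 10)
T4 translate by (-1, -6, -3): (-1, 13, 10) → (-2, 7, 7)
T5 shear: y ← y − 1/2·x: (-2, 7, 7) → (-2, 8, 7)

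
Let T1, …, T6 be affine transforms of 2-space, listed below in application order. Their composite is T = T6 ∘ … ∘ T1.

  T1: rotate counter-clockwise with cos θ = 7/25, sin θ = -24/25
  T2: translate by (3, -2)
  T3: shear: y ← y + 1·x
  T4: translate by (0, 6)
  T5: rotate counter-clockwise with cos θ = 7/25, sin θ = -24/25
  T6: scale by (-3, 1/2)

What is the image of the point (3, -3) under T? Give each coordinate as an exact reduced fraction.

T(p) = (-2736/625, -359/1250)

T1 rotate counter-clockwise with cos θ = 7/25, sin θ = -24/25: (3, -3) → (-51/25, -93/25)
T2 translate by (3, -2): (-51/25, -93/25) → (24/25, -143/25)
T3 shear: y ← y + 1·x: (24/25, -143/25) → (24/25, -119/25)
T4 translate by (0, 6): (24/25, -119/25) → (24/25, 31/25)
T5 rotate counter-clockwise with cos θ = 7/25, sin θ = -24/25: (24/25, 31/25) → (912/625, -359/625)
T6 scale by (-3, 1/2): (912/625, -359/625) → (-2736/625, -359/1250)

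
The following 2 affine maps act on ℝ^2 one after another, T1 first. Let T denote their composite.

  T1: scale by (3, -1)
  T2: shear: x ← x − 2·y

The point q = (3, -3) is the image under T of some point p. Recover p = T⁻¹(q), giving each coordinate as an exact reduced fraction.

T1 = [3 0 0; 0 -1 0; 0 0 1]
T2·T1 = [3 2 0; 0 -1 0; 0 0 1]
det M = -3; M⁻¹ = [1/3 2/3 0; 0 -1 0; 0 0 1]
M⁻¹ · (3, -3)ᵀ = (-1, 3)ᵀ

p = (-1, 3)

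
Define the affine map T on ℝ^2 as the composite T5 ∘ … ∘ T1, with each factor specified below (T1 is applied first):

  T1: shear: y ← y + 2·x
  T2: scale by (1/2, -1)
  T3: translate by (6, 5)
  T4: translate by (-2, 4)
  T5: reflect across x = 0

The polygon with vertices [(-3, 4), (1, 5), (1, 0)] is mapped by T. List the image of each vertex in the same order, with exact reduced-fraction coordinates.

image vertices: (-5/2, 11), (-9/2, 2), (-9/2, 7)

T1 shear: y ← y + 2·x: (-3, 4) → (-3, -2); (1, 5) → (1, 7); (1, 0) → (1, 2)
T2 scale by (1/2, -1): (-3, -2) → (-3/2, 2); (1, 7) → (1/2, -7); (1, 2) → (1/2, -2)
T3 translate by (6, 5): (-3/2, 2) → (9/2, 7); (1/2, -7) → (13/2, -2); (1/2, -2) → (13/2, 3)
T4 translate by (-2, 4): (9/2, 7) → (5/2, 11); (13/2, -2) → (9/2, 2); (13/2, 3) → (9/2, 7)
T5 reflect across x = 0: (5/2, 11) → (-5/2, 11); (9/2, 2) → (-9/2, 2); (9/2, 7) → (-9/2, 7)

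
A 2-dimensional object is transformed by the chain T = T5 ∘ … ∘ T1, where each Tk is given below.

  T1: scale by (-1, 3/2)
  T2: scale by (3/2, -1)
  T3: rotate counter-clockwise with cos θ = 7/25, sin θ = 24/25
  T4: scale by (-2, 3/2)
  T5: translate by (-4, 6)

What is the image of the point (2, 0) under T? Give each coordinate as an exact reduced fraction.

T1 scale by (-1, 3/2): (2, 0) → (-2, 0)
T2 scale by (3/2, -1): (-2, 0) → (-3, 0)
T3 rotate counter-clockwise with cos θ = 7/25, sin θ = 24/25: (-3, 0) → (-21/25, -72/25)
T4 scale by (-2, 3/2): (-21/25, -72/25) → (42/25, -108/25)
T5 translate by (-4, 6): (42/25, -108/25) → (-58/25, 42/25)

T(p) = (-58/25, 42/25)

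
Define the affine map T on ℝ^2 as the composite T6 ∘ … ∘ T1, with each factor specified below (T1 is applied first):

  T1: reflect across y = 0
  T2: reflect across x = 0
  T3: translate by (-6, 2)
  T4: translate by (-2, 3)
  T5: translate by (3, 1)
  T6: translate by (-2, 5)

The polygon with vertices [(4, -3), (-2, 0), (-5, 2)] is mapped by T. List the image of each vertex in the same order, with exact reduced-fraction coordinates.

T1 reflect across y = 0: (4, -3) → (4, 3); (-2, 0) → (-2, 0); (-5, 2) → (-5, -2)
T2 reflect across x = 0: (4, 3) → (-4, 3); (-2, 0) → (2, 0); (-5, -2) → (5, -2)
T3 translate by (-6, 2): (-4, 3) → (-10, 5); (2, 0) → (-4, 2); (5, -2) → (-1, 0)
T4 translate by (-2, 3): (-10, 5) → (-12, 8); (-4, 2) → (-6, 5); (-1, 0) → (-3, 3)
T5 translate by (3, 1): (-12, 8) → (-9, 9); (-6, 5) → (-3, 6); (-3, 3) → (0, 4)
T6 translate by (-2, 5): (-9, 9) → (-11, 14); (-3, 6) → (-5, 11); (0, 4) → (-2, 9)

image vertices: (-11, 14), (-5, 11), (-2, 9)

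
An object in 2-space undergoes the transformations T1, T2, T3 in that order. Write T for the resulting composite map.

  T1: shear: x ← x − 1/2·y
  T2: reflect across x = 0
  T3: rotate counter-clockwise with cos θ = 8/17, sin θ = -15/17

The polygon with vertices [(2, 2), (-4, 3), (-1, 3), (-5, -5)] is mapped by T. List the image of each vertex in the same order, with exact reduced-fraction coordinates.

T1 shear: x ← x − 1/2·y: (2, 2) → (1, 2); (-4, 3) → (-11/2, 3); (-1, 3) → (-5/2, 3); (-5, -5) → (-5/2, -5)
T2 reflect across x = 0: (1, 2) → (-1, 2); (-11/2, 3) → (11/2, 3); (-5/2, 3) → (5/2, 3); (-5/2, -5) → (5/2, -5)
T3 rotate counter-clockwise with cos θ = 8/17, sin θ = -15/17: (-1, 2) → (22/17, 31/17); (11/2, 3) → (89/17, -117/34); (5/2, 3) → (65/17, -27/34); (5/2, -5) → (-55/17, -155/34)

image vertices: (22/17, 31/17), (89/17, -117/34), (65/17, -27/34), (-55/17, -155/34)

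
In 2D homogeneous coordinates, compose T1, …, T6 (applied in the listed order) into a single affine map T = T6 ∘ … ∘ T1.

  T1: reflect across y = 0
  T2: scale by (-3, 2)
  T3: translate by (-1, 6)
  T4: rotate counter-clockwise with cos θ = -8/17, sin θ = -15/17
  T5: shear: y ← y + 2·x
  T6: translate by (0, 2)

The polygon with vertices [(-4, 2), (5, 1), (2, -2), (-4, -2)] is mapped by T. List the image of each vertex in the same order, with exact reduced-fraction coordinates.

image vertices: (-58/17, -263/17), (188/17, 618/17), (206/17, 471/17), (62/17, -87/17)

T1 reflect across y = 0: (-4, 2) → (-4, -2); (5, 1) → (5, -1); (2, -2) → (2, 2); (-4, -2) → (-4, 2)
T2 scale by (-3, 2): (-4, -2) → (12, -4); (5, -1) → (-15, -2); (2, 2) → (-6, 4); (-4, 2) → (12, 4)
T3 translate by (-1, 6): (12, -4) → (11, 2); (-15, -2) → (-16, 4); (-6, 4) → (-7, 10); (12, 4) → (11, 10)
T4 rotate counter-clockwise with cos θ = -8/17, sin θ = -15/17: (11, 2) → (-58/17, -181/17); (-16, 4) → (188/17, 208/17); (-7, 10) → (206/17, 25/17); (11, 10) → (62/17, -245/17)
T5 shear: y ← y + 2·x: (-58/17, -181/17) → (-58/17, -297/17); (188/17, 208/17) → (188/17, 584/17); (206/17, 25/17) → (206/17, 437/17); (62/17, -245/17) → (62/17, -121/17)
T6 translate by (0, 2): (-58/17, -297/17) → (-58/17, -263/17); (188/17, 584/17) → (188/17, 618/17); (206/17, 437/17) → (206/17, 471/17); (62/17, -121/17) → (62/17, -87/17)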